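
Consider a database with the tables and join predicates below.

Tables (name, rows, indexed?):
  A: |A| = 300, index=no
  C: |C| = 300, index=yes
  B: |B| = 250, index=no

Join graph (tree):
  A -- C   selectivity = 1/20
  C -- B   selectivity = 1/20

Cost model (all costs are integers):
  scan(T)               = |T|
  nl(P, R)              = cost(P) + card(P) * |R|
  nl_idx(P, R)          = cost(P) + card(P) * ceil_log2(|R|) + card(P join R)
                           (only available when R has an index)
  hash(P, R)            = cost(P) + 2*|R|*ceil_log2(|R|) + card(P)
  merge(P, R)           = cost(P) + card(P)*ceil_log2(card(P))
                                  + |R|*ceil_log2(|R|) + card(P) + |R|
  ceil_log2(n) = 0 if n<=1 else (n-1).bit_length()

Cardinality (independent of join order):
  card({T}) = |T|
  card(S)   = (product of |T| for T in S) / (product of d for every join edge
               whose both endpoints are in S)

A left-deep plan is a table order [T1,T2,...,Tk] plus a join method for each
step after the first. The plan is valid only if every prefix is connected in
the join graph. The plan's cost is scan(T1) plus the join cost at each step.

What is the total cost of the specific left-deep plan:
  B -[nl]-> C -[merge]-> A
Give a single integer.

step 1: scan B: cost=250, card=250
step 2: join C via nl
    card(P join C) = 250*300/(20) = 3750
    cost = 250 + 250*300 = 75250
step 3: join A via merge
    card(P join A) = 3750*300/(20) = 56250
    cost = 75250 + 3750*12 + 300*9 + 3750 + 300 = 127000

127000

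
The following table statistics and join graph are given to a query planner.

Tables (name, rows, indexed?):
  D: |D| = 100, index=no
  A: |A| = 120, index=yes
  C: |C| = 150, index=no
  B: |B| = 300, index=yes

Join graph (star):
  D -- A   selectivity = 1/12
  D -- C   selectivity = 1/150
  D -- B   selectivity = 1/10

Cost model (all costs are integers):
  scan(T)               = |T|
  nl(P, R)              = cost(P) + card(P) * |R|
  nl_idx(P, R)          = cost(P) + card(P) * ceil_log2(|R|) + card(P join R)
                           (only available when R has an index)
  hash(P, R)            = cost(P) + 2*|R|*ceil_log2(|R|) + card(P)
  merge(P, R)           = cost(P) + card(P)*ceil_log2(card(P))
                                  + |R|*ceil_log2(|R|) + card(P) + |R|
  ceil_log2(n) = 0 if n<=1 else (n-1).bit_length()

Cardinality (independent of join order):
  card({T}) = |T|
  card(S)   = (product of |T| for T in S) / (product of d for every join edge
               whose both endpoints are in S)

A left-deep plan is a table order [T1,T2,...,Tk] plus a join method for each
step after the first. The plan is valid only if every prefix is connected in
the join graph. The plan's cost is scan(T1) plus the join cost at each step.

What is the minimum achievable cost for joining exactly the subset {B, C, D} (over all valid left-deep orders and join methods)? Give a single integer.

Selinger DP over subsets of {B,C,D}:
  {D}: scan cost=100, card=100
  {C}: scan cost=150, card=150
  {B}: scan cost=300, card=300
  {CD}: card=100; try (D,hash)→1700, (C,merge)→2250, (D,merge)→2300, (C,hash)→2600, (C,nl)→15100, (D,nl)→15150; best=1700 via (D,hash)
  {BD}: card=3000; try (D,hash)→2000, (B,merge)→3900, (B,nl_idx)→4000, (D,merge)→4100, (B,hash)→5600, (B,nl)→30100 …(+1); best=2000 via (D,hash)
  {BCD}: card=3000; try (B,merge)→5500, (B,nl_idx)→5600, (B,hash)→7200, (C,hash)→7400, (B,nl)→31700, (C,merge)→42350 …(+1); best=5500 via (B,merge)

5500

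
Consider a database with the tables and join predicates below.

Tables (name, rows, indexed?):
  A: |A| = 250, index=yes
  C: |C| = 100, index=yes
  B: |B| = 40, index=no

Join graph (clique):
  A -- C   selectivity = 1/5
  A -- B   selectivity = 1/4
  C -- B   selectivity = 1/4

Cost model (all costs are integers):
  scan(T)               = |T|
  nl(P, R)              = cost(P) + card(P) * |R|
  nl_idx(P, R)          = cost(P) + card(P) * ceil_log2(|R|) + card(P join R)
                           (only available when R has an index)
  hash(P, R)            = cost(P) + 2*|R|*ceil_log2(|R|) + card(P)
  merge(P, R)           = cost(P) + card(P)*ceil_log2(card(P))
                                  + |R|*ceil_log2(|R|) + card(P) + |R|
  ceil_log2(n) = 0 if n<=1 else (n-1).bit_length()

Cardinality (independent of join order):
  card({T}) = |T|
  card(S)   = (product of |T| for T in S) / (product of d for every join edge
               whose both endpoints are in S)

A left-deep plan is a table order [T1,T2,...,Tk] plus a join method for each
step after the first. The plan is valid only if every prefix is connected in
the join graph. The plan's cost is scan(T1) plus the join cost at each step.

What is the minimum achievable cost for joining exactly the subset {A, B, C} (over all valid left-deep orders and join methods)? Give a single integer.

Selinger DP over subsets of {A,B,C}:
  {A}: scan cost=250, card=250
  {C}: scan cost=100, card=100
  {B}: scan cost=40, card=40
  {AC}: card=5000; try (C,hash)→1900, (A,merge)→3150, (C,merge)→3300, (A,hash)→4200, (A,nl_idx)→5900, (C,nl_idx)→7000 …(+2); best=1900 via (C,hash)
  {AB}: card=2500; try (B,hash)→980, (A,merge)→2570, (B,merge)→2780, (A,nl_idx)→2860, (A,hash)→4080, (A,nl)→10040 …(+1); best=980 via (B,hash)
  {BC}: card=1000; try (B,hash)→680, (C,merge)→1120, (B,merge)→1180, (C,nl_idx)→1320, (C,hash)→1480, (C,nl)→4040 …(+1); best=680 via (B,hash)
  {ABC}: card=12500; try (C,hash)→4880, (A,hash)→5680, (B,hash)→7380, (A,merge)→13930, (A,nl_idx)→21180, (C,nl_idx)→30980 …(+5); best=4880 via (C,hash)

4880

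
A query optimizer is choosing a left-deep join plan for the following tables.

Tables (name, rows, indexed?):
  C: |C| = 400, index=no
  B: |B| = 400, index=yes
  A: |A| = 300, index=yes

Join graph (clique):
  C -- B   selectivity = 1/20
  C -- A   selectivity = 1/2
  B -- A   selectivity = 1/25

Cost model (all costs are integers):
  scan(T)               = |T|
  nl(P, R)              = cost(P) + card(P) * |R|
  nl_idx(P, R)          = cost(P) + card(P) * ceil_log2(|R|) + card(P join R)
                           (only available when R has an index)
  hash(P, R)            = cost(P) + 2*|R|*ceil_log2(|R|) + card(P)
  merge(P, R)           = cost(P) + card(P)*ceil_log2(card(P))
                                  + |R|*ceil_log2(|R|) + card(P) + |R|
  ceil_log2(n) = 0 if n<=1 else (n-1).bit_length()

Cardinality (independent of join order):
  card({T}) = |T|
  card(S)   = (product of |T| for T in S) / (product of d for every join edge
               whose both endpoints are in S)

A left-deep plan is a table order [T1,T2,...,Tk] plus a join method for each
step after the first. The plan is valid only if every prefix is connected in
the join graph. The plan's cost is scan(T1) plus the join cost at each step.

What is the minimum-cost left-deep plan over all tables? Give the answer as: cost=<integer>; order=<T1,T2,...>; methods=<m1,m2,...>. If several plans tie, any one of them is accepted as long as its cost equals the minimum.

cost=18200; order=B,A,C; methods=hash,hash

Selinger DP (subsets sized 1..n):
  {C}: scan cost=400, card=400
  {B}: scan cost=400, card=400
  {A}: scan cost=300, card=300
  {BC}: card=8000; try (C,hash)→8000, (B,hash)→8000, (C,merge)→8400, (B,merge)→8400, (B,nl_idx)→12000, (C,nl)→160400 …(+1); best=8000 via (C,hash)
  {AC}: card=60000; try (A,hash)→6200, (C,merge)→7300, (A,merge)→7400, (C,hash)→7800, (A,nl_idx)→64000, (C,nl)→120300 …(+1); best=6200 via (A,hash)
  {AB}: card=4800; try (A,hash)→6200, (B,merge)→7300, (A,merge)→7400, (B,hash)→7800, (B,nl_idx)→7800, (A,nl_idx)→8800 …(+2); best=6200 via (A,hash)
  {ABC}: card=48000; try (C,hash)→18200, (A,hash)→21400, (B,hash)→73400, (C,merge)→77400, (A,merge)→123000, (A,nl_idx)→128000 …(+5); best=18200 via (C,hash)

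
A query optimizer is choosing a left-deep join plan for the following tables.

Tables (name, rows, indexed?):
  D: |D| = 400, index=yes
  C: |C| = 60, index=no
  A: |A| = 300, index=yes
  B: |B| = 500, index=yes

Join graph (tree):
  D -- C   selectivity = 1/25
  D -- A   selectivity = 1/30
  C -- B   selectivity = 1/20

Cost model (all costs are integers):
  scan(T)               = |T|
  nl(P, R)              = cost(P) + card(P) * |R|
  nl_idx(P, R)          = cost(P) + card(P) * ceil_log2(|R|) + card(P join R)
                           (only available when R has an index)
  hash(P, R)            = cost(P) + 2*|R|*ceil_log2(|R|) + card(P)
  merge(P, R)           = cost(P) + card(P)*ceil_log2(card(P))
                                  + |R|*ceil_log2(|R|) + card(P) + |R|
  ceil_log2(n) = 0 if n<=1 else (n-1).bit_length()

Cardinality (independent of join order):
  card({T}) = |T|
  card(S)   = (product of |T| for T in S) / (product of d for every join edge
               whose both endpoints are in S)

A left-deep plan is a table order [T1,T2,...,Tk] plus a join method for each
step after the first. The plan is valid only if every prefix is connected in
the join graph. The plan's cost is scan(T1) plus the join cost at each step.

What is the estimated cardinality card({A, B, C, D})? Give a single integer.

240000

Tables in S: A(300), B(500), C(60), D(400)
Edges inside S: D-C(d=25), D-A(d=30), C-B(d=20)
numerator = 300 * 500 * 60 * 400 = 3600000000
denominator = 25 * 30 * 20 = 15000
card(S) = 3600000000 / 15000 = 240000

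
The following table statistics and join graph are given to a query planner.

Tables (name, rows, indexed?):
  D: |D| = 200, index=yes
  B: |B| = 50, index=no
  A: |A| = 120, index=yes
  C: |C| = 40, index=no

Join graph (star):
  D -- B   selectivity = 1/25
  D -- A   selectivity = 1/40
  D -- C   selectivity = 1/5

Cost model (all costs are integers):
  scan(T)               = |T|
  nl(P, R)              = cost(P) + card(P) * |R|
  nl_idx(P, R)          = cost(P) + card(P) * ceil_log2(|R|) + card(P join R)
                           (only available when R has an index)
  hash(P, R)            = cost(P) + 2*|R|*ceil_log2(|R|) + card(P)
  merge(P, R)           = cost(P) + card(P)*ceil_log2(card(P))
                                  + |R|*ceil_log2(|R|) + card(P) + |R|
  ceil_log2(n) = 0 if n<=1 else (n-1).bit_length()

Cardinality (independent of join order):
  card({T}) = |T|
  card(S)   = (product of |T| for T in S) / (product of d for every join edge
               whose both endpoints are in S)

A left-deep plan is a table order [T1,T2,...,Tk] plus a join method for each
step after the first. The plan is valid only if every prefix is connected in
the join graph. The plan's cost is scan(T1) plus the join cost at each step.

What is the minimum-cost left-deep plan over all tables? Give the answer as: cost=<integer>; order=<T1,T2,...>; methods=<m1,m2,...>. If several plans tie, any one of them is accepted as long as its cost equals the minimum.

cost=4560; order=A,D,B,C; methods=nl_idx,hash,hash

Selinger DP (subsets sized 1..n):
  {D}: scan cost=200, card=200
  {B}: scan cost=50, card=50
  {A}: scan cost=120, card=120
  {C}: scan cost=40, card=40
  {BD}: card=400; try (D,nl_idx)→850, (B,hash)→1000, (D,merge)→2200, (B,merge)→2350, (D,hash)→3300, (D,nl)→10050 …(+1); best=850 via (D,nl_idx)
  {AD}: card=600; try (D,nl_idx)→1680, (A,hash)→2080, (A,nl_idx)→2200, (D,merge)→2880, (A,merge)→2960, (D,hash)→3440 …(+2); best=1680 via (D,nl_idx)
  {CD}: card=1600; try (C,hash)→880, (D,nl_idx)→1960, (D,merge)→2120, (C,merge)→2280, (D,hash)→3280, (D,nl)→8040 …(+1); best=880 via (C,hash)
  {ABD}: card=1200; try (B,hash)→2880, (A,hash)→2930, (A,nl_idx)→4850, (A,merge)→5810, (B,merge)→8630, (B,nl)→31680 …(+1); best=2880 via (B,hash)
  {BCD}: card=3200; try (C,hash)→1730, (B,hash)→3080, (C,merge)→5130, (C,nl)→16850, (B,merge)→20430, (B,nl)→80880; best=1730 via (C,hash)
  {ACD}: card=4800; try (C,hash)→2760, (A,hash)→4160, (C,merge)→8560, (A,nl_idx)→16880, (A,merge)→21040, (C,nl)→25680 …(+1); best=2760 via (C,hash)
  {ABCD}: card=9600; try (C,hash)→4560, (A,hash)→6610, (B,hash)→8160, (C,merge)→17560, (A,nl_idx)→33730, (A,merge)→44290 …(+4); best=4560 via (C,hash)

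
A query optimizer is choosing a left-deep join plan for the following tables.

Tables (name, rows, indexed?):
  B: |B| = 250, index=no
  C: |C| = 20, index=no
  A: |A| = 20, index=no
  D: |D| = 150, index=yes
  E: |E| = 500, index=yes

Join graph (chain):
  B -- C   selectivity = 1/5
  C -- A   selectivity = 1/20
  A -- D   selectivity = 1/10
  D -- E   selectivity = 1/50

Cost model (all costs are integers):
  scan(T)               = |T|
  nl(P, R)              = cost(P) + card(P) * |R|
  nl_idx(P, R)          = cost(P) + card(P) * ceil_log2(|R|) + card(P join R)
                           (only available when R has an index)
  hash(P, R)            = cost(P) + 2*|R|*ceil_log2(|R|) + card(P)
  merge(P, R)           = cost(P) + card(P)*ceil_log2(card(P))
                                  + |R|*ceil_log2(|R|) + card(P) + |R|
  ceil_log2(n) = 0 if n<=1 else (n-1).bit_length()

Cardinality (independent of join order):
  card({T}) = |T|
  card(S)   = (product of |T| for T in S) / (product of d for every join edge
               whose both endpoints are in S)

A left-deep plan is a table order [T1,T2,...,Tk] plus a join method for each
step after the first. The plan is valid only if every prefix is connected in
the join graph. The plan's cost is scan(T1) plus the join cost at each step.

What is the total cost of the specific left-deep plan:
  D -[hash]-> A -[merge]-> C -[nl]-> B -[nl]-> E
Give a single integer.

7578620

step 1: scan D: cost=150, card=150
step 2: join A via hash
    card(P join A) = 150*20/(10) = 300
    cost = 150 + 2*20*5 + 150 = 500
step 3: join C via merge
    card(P join C) = 300*20/(20) = 300
    cost = 500 + 300*9 + 20*5 + 300 + 20 = 3620
step 4: join B via nl
    card(P join B) = 300*250/(5) = 15000
    cost = 3620 + 300*250 = 78620
step 5: join E via nl
    card(P join E) = 15000*500/(50) = 150000
    cost = 78620 + 15000*500 = 7578620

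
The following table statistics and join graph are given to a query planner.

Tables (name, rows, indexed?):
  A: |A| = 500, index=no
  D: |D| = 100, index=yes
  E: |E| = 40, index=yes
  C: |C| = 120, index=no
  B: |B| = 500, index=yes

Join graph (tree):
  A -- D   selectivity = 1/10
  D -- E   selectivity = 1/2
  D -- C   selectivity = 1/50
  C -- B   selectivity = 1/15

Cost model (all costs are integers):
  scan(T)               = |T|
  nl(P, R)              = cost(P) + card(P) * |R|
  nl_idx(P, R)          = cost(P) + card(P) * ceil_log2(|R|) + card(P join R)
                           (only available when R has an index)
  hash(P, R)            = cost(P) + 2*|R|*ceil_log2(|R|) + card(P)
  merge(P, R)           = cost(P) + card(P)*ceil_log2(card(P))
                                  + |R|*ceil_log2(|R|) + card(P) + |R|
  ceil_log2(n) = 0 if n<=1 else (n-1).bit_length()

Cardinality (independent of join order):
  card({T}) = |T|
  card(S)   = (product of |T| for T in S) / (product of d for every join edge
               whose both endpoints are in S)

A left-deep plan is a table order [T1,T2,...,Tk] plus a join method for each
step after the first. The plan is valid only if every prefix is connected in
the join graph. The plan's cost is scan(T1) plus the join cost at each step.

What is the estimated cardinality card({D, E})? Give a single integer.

Tables in S: D(100), E(40)
Edges inside S: D-E(d=2)
numerator = 100 * 40 = 4000
denominator = 2 = 2
card(S) = 4000 / 2 = 2000

2000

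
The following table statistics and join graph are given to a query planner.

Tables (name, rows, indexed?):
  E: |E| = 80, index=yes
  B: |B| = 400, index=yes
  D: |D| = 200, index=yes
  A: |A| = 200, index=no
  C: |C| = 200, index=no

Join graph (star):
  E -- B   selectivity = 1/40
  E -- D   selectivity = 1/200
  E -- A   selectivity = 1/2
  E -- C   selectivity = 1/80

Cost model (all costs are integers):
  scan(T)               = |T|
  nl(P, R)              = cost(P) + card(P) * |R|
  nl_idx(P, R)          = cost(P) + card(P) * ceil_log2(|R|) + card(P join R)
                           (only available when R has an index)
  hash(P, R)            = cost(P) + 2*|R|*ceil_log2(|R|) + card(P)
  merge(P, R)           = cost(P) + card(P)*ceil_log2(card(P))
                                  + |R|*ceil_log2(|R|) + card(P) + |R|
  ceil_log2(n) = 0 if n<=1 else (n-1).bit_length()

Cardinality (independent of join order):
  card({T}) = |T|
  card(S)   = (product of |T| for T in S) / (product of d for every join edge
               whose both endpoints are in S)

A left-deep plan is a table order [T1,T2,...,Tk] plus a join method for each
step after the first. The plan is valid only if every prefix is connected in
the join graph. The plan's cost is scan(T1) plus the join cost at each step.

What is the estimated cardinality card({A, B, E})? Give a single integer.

Tables in S: A(200), B(400), E(80)
Edges inside S: E-B(d=40), E-A(d=2)
numerator = 200 * 400 * 80 = 6400000
denominator = 40 * 2 = 80
card(S) = 6400000 / 80 = 80000

80000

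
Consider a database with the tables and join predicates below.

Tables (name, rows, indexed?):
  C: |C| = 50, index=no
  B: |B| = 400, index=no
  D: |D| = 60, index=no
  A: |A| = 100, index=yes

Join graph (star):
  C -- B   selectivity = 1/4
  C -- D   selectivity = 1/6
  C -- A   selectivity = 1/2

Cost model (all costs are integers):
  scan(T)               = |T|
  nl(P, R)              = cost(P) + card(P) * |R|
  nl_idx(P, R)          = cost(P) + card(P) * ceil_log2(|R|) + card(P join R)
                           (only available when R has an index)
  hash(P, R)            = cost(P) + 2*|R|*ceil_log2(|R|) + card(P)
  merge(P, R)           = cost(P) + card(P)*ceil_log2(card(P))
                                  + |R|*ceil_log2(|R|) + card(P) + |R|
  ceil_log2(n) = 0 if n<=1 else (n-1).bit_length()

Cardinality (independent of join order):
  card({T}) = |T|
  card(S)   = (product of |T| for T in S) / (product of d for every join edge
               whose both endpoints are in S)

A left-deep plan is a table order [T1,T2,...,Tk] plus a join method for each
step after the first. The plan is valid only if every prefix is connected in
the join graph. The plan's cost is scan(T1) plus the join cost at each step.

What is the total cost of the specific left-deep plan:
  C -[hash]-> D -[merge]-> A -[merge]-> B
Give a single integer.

step 1: scan C: cost=50, card=50
step 2: join D via hash
    card(P join D) = 50*60/(6) = 500
    cost = 50 + 2*60*6 + 50 = 820
step 3: join A via merge
    card(P join A) = 500*100/(2) = 25000
    cost = 820 + 500*9 + 100*7 + 500 + 100 = 6620
step 4: join B via merge
    card(P join B) = 25000*400/(4) = 2500000
    cost = 6620 + 25000*15 + 400*9 + 25000 + 400 = 410620

410620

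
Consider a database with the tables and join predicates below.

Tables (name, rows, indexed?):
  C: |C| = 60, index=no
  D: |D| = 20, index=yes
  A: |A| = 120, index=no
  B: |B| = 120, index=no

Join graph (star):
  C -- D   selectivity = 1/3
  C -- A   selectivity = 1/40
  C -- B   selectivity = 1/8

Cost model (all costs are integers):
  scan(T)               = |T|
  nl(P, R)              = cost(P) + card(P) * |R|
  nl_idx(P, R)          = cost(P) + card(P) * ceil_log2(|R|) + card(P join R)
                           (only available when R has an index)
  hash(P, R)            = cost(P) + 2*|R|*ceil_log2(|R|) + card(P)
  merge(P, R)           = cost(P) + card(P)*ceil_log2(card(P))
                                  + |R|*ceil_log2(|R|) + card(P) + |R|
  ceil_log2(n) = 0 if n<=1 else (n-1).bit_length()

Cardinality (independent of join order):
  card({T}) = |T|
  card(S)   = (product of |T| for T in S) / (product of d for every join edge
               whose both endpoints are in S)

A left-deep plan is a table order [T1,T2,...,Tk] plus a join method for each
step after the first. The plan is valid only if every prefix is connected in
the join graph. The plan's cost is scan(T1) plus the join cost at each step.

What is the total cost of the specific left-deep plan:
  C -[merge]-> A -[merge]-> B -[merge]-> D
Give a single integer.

39240

step 1: scan C: cost=60, card=60
step 2: join A via merge
    card(P join A) = 60*120/(40) = 180
    cost = 60 + 60*6 + 120*7 + 60 + 120 = 1440
step 3: join B via merge
    card(P join B) = 180*120/(8) = 2700
    cost = 1440 + 180*8 + 120*7 + 180 + 120 = 4020
step 4: join D via merge
    card(P join D) = 2700*20/(3) = 18000
    cost = 4020 + 2700*12 + 20*5 + 2700 + 20 = 39240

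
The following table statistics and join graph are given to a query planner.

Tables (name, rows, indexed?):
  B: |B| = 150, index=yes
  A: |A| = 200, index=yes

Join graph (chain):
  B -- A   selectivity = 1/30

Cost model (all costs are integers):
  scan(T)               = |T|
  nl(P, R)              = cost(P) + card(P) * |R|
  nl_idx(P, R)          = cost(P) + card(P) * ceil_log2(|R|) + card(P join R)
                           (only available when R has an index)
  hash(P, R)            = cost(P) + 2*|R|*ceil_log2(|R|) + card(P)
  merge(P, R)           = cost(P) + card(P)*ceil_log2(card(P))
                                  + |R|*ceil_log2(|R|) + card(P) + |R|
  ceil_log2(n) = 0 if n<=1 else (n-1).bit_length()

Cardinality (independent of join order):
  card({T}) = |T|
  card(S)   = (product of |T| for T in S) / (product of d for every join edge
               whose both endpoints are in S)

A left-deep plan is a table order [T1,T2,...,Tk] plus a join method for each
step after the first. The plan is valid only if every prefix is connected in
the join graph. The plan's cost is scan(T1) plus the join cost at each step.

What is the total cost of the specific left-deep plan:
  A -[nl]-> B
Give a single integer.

30200

step 1: scan A: cost=200, card=200
step 2: join B via nl
    card(P join B) = 200*150/(30) = 1000
    cost = 200 + 200*150 = 30200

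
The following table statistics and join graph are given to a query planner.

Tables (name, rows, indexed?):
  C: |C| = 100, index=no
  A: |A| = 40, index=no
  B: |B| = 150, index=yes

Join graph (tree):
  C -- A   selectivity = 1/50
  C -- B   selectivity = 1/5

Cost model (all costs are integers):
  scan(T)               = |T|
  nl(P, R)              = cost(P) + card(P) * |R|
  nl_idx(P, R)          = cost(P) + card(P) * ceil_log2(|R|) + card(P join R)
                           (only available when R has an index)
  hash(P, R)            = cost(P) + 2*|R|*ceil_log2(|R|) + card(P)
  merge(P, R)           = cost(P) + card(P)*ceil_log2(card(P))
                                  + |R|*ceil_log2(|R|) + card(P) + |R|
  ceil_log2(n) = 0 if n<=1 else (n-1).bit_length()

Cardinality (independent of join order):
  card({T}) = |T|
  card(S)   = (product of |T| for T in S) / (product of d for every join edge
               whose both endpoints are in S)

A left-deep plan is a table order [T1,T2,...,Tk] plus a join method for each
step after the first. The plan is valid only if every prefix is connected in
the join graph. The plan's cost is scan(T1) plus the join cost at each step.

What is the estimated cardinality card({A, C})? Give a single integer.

Tables in S: A(40), C(100)
Edges inside S: C-A(d=50)
numerator = 40 * 100 = 4000
denominator = 50 = 50
card(S) = 4000 / 50 = 80

80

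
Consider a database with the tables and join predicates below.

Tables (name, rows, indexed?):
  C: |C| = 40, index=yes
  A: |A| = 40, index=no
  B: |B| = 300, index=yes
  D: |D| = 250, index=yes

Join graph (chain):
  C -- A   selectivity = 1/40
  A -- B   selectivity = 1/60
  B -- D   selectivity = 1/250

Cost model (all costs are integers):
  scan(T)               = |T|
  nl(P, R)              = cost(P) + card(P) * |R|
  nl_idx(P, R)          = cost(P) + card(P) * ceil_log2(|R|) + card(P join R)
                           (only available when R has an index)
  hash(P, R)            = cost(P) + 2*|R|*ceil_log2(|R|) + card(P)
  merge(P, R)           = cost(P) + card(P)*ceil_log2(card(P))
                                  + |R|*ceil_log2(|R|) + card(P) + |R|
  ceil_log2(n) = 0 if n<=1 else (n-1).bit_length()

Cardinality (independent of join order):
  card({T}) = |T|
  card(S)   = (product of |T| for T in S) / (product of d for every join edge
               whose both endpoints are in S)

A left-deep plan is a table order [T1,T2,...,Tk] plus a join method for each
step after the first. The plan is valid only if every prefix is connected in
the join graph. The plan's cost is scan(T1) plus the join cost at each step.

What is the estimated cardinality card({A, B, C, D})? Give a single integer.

Tables in S: A(40), B(300), C(40), D(250)
Edges inside S: C-A(d=40), A-B(d=60), B-D(d=250)
numerator = 40 * 300 * 40 * 250 = 120000000
denominator = 40 * 60 * 250 = 600000
card(S) = 120000000 / 600000 = 200

200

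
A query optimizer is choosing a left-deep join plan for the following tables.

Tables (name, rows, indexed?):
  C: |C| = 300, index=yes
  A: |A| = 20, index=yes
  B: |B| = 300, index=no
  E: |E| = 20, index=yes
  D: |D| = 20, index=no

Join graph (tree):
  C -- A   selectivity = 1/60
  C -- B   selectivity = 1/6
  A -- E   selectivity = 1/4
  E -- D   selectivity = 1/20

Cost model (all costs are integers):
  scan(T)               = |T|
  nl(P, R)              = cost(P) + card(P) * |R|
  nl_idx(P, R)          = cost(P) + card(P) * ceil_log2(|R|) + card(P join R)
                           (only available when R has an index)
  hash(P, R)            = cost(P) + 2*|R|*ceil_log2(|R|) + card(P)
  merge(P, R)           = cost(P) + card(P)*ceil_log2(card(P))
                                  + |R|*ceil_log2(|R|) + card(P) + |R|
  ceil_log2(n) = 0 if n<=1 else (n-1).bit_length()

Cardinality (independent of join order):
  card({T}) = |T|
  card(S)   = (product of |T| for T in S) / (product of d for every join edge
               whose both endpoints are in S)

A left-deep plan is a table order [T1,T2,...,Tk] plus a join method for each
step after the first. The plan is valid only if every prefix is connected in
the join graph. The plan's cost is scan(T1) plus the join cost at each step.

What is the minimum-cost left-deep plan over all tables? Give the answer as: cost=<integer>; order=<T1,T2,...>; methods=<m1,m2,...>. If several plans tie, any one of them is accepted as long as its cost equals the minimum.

cost=7200; order=A,C,E,D,B; methods=nl_idx,hash,hash,hash

Selinger DP (subsets sized 1..n):
  {C}: scan cost=300, card=300
  {A}: scan cost=20, card=20
  {B}: scan cost=300, card=300
  {E}: scan cost=20, card=20
  {D}: scan cost=20, card=20
  {AC}: card=100; try (C,nl_idx)→300, (A,hash)→800, (A,nl_idx)→1900, (C,merge)→3140, (A,merge)→3420, (C,hash)→5440 …(+2); best=300 via (C,nl_idx)
  {BC}: card=15000; try (C,hash)→6000, (B,hash)→6000, (C,merge)→6300, (B,merge)→6300, (C,nl_idx)→18000, (C,nl)→90300 …(+1); best=6000 via (C,hash)
  {AE}: card=100; try (E,nl_idx)→220, (A,nl_idx)→220, (E,hash)→240, (A,hash)→240, (E,merge)→260, (A,merge)→260 …(+2); best=220 via (E,nl_idx)
  {DE}: card=20; try (E,nl_idx)→140, (E,hash)→240, (D,hash)→240, (E,merge)→260, (D,merge)→260, (E,nl)→420 …(+1); best=140 via (E,nl_idx)
  {ABC}: card=5000; try (B,merge)→4100, (B,hash)→5800, (A,hash)→21200, (B,nl)→30300, (A,nl_idx)→86000, (A,merge)→231120 …(+1); best=4100 via (B,merge)
  {ACE}: card=500; try (E,hash)→600, (E,merge)→1220, (E,nl_idx)→1300, (C,nl_idx)→1620, (E,nl)→2300, (C,merge)→4020 …(+2); best=600 via (E,hash)
  {ADE}: card=100; try (A,nl_idx)→340, (A,hash)→360, (A,merge)→380, (D,hash)→520, (A,nl)→540, (D,merge)→1140 …(+1); best=340 via (A,nl_idx)
  {ABCE}: card=25000; try (B,hash)→6500, (B,merge)→8600, (E,hash)→9300, (E,nl_idx)→54100, (E,merge)→74220, (E,nl)→104100 …(+1); best=6500 via (B,hash)
  {ACDE}: card=500; try (D,hash)→1300, (C,nl_idx)→1740, (C,merge)→4140, (D,merge)→5720, (C,hash)→5840, (D,nl)→10600 …(+1); best=1300 via (D,hash)
  {ABCDE}: card=25000; try (B,hash)→7200, (B,merge)→9300, (D,hash)→31700, (B,nl)→151300, (D,merge)→406620, (D,nl)→506500; best=7200 via (B,hash)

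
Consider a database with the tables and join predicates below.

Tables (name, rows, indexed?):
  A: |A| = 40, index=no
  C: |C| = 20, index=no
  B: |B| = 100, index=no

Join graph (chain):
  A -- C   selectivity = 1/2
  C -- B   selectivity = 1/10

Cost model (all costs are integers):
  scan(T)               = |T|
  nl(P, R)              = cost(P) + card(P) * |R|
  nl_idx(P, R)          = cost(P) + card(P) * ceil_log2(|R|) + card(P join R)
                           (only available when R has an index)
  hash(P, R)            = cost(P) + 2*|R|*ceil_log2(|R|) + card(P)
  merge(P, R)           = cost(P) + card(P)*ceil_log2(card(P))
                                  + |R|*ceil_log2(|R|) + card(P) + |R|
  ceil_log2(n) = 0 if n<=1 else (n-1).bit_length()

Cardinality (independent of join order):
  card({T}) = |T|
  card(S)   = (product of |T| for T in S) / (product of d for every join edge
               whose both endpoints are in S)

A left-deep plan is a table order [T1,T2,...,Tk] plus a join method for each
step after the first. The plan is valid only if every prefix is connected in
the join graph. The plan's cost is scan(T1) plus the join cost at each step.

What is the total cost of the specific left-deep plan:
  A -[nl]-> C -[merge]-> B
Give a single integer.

5640

step 1: scan A: cost=40, card=40
step 2: join C via nl
    card(P join C) = 40*20/(2) = 400
    cost = 40 + 40*20 = 840
step 3: join B via merge
    card(P join B) = 400*100/(10) = 4000
    cost = 840 + 400*9 + 100*7 + 400 + 100 = 5640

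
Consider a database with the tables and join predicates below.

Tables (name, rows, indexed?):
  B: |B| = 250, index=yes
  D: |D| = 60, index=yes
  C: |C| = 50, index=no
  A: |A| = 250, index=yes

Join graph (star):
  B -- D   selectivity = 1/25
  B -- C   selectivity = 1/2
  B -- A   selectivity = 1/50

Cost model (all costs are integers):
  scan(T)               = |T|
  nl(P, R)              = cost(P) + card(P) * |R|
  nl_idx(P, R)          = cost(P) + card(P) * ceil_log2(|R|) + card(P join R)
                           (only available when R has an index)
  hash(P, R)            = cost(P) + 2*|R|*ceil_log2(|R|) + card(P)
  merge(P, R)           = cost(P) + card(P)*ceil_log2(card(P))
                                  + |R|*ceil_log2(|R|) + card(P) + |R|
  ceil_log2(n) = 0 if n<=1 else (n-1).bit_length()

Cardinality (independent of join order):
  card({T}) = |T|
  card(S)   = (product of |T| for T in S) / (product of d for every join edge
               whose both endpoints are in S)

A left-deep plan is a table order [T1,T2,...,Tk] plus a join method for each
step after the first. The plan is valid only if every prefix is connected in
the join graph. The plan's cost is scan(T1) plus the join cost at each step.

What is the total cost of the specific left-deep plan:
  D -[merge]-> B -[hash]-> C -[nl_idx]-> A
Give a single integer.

step 1: scan D: cost=60, card=60
step 2: join B via merge
    card(P join B) = 60*250/(25) = 600
    cost = 60 + 60*6 + 250*8 + 60 + 250 = 2730
step 3: join C via hash
    card(P join C) = 600*50/(2) = 15000
    cost = 2730 + 2*50*6 + 600 = 3930
step 4: join A via nl_idx
    card(P join A) = 15000*250/(50) = 75000
    cost = 3930 + 15000*8 + 75000 = 198930

198930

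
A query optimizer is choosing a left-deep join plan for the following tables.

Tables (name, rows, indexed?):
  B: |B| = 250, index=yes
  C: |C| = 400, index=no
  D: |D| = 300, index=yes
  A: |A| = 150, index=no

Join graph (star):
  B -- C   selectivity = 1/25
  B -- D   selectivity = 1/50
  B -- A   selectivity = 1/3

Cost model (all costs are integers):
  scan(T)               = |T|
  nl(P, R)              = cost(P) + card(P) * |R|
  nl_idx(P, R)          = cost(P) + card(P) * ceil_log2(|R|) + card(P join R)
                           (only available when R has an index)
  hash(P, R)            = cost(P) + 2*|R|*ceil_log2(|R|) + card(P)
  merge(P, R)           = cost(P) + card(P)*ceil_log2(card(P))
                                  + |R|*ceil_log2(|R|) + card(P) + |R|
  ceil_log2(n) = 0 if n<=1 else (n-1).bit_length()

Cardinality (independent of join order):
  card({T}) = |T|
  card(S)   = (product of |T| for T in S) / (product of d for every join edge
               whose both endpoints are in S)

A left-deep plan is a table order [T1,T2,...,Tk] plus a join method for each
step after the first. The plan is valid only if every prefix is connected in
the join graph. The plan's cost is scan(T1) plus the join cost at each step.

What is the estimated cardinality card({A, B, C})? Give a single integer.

200000

Tables in S: A(150), B(250), C(400)
Edges inside S: B-C(d=25), B-A(d=3)
numerator = 150 * 250 * 400 = 15000000
denominator = 25 * 3 = 75
card(S) = 15000000 / 75 = 200000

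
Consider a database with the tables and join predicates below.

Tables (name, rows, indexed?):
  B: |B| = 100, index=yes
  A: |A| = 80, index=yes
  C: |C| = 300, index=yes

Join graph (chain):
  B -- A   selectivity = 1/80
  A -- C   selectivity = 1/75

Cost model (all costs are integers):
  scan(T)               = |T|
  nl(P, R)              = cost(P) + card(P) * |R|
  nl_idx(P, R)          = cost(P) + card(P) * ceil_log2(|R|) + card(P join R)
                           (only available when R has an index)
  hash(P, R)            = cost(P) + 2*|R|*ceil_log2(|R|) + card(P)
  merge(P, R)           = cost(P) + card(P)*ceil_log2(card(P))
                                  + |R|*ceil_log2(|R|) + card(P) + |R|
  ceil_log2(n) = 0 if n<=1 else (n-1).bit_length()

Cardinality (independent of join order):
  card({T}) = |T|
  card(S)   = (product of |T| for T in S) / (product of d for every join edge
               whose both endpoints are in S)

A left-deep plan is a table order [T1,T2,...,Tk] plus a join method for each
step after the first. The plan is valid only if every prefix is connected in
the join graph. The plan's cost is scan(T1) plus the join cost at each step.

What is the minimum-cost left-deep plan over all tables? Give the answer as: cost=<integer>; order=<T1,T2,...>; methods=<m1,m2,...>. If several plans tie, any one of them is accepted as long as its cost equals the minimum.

Selinger DP (subsets sized 1..n):
  {B}: scan cost=100, card=100
  {A}: scan cost=80, card=80
  {C}: scan cost=300, card=300
  {AB}: card=100; try (B,nl_idx)→740, (A,nl_idx)→900, (A,hash)→1320, (B,merge)→1520, (A,merge)→1540, (B,hash)→1560 …(+2); best=740 via (B,nl_idx)
  {AC}: card=320; try (C,nl_idx)→1120, (A,hash)→1720, (A,nl_idx)→2720, (C,merge)→3720, (A,merge)→3940, (C,hash)→5560 …(+2); best=1120 via (C,nl_idx)
  {ABC}: card=400; try (C,nl_idx)→2040, (B,hash)→2840, (B,nl_idx)→3760, (C,merge)→4540, (B,merge)→5120, (C,hash)→6240 …(+2); best=2040 via (C,nl_idx)

cost=2040; order=A,B,C; methods=nl_idx,nl_idx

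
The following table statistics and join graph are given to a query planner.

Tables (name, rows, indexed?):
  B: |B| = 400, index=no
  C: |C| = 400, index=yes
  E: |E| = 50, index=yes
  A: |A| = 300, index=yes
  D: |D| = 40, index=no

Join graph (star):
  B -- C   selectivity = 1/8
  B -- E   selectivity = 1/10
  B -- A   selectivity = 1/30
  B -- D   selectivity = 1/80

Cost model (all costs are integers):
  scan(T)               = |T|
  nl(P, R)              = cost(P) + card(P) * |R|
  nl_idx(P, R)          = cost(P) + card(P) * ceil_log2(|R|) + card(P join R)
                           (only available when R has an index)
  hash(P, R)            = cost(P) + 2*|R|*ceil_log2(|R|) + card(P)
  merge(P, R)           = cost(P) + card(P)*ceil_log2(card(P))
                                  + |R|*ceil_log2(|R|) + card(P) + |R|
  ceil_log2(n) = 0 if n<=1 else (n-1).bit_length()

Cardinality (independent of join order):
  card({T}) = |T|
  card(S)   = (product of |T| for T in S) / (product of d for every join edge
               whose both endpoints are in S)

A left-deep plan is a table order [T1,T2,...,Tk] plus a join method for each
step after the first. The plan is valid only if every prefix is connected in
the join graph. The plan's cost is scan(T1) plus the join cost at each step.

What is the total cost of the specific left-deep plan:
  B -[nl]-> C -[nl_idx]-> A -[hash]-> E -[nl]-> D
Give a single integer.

step 1: scan B: cost=400, card=400
step 2: join C via nl
    card(P join C) = 400*400/(8) = 20000
    cost = 400 + 400*400 = 160400
step 3: join A via nl_idx
    card(P join A) = 20000*300/(30) = 200000
    cost = 160400 + 20000*9 + 200000 = 540400
step 4: join E via hash
    card(P join E) = 200000*50/(10) = 1000000
    cost = 540400 + 2*50*6 + 200000 = 741000
step 5: join D via nl
    card(P join D) = 1000000*40/(80) = 500000
    cost = 741000 + 1000000*40 = 40741000

40741000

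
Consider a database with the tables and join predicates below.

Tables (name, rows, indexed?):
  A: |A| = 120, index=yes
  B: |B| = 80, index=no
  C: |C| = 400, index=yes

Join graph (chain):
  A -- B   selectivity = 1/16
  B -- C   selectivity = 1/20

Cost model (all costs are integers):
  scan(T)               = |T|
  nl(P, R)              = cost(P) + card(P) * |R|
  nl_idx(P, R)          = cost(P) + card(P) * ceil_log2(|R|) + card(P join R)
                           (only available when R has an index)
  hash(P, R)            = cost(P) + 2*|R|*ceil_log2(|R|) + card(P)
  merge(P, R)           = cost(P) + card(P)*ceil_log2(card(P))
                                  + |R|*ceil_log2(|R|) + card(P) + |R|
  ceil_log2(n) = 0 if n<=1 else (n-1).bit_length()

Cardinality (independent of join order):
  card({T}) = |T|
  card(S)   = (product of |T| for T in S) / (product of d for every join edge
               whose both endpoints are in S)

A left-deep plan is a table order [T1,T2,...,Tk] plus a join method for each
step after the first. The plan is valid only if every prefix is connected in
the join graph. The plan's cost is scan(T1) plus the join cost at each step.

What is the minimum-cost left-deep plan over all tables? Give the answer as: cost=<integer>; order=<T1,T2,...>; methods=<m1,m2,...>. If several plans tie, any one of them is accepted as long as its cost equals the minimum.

Selinger DP (subsets sized 1..n):
  {A}: scan cost=120, card=120
  {B}: scan cost=80, card=80
  {C}: scan cost=400, card=400
  {AB}: card=600; try (A,nl_idx)→1240, (B,hash)→1360, (A,merge)→1680, (B,merge)→1720, (A,hash)→1840, (A,nl)→9680 …(+1); best=1240 via (A,nl_idx)
  {BC}: card=1600; try (B,hash)→1920, (C,nl_idx)→2400, (C,merge)→4720, (B,merge)→5040, (C,hash)→7360, (C,nl)→32080 …(+1); best=1920 via (B,hash)
  {ABC}: card=12000; try (A,hash)→5200, (C,hash)→9040, (C,merge)→11840, (C,nl_idx)→18640, (A,merge)→22080, (A,nl_idx)→25120 …(+2); best=5200 via (A,hash)

cost=5200; order=C,B,A; methods=hash,hash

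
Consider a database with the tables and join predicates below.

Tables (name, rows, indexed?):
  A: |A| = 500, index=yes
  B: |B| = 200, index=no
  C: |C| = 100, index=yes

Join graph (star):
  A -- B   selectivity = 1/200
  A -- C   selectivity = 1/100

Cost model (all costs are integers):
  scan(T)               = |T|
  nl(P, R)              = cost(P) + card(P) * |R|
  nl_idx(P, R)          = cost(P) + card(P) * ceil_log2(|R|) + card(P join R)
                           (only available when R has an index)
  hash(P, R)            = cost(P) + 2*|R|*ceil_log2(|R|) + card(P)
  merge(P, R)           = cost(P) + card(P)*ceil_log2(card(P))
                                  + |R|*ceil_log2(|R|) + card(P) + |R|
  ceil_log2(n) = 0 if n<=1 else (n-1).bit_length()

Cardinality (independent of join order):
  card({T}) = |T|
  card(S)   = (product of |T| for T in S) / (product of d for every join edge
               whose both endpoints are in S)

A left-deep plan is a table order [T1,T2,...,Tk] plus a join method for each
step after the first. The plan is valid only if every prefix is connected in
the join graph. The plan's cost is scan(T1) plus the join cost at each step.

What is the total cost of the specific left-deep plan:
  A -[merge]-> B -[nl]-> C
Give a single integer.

step 1: scan A: cost=500, card=500
step 2: join B via merge
    card(P join B) = 500*200/(200) = 500
    cost = 500 + 500*9 + 200*8 + 500 + 200 = 7300
step 3: join C via nl
    card(P join C) = 500*100/(100) = 500
    cost = 7300 + 500*100 = 57300

57300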